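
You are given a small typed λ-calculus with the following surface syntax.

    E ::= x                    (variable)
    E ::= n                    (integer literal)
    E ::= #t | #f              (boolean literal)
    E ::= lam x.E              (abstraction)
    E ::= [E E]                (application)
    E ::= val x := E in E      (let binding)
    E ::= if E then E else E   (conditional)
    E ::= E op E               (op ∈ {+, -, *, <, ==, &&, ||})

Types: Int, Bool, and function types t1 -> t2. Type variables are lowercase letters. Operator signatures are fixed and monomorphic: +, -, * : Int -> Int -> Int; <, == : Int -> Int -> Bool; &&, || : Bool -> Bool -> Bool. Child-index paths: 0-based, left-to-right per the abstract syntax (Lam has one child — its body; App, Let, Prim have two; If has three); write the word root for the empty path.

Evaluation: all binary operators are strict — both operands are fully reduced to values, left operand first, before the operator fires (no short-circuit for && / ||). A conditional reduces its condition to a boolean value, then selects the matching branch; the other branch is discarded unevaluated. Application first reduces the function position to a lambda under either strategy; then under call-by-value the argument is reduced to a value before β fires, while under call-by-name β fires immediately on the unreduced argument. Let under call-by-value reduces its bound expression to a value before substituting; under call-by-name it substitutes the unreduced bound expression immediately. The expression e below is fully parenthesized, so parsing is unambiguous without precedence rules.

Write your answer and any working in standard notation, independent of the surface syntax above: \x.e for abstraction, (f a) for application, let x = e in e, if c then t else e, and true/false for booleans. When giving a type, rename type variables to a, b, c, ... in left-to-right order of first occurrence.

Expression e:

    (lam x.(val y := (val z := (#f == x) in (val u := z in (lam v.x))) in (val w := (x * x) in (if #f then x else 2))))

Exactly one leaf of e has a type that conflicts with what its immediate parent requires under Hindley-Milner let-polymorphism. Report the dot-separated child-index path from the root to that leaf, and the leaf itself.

Answer: 0.0.0.0 : false

Derivation:
  unify Bool ~ Int
  FAIL: mismatch Bool ~ Int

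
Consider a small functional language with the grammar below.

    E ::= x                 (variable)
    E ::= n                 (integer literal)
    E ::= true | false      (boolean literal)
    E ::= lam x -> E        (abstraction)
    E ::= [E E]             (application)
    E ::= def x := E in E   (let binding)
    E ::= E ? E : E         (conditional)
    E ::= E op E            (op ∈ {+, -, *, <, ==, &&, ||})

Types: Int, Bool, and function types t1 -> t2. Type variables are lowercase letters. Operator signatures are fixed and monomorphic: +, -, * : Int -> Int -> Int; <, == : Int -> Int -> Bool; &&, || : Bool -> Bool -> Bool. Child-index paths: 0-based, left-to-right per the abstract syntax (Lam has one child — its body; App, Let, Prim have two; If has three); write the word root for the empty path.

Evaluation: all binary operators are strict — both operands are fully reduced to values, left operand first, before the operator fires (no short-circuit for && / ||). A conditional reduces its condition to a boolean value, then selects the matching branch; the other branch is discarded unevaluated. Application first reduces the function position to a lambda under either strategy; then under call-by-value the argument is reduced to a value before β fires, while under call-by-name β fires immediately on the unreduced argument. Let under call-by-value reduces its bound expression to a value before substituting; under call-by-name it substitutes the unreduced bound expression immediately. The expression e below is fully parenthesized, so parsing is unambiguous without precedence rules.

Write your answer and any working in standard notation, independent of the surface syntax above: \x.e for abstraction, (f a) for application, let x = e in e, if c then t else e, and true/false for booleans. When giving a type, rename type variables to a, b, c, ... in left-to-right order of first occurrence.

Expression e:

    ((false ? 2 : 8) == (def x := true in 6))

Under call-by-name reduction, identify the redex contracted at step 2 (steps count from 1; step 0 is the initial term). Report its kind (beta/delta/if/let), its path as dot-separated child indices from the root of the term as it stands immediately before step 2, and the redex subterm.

Derivation:
step 0: ((if false then 2 else 8) == (let x = true in 6))
step 1: [if@0] (8 == (let x = true in 6))
step 2: [let@1] (8 == 6)

Answer: let at 1 : (let x = true in 6)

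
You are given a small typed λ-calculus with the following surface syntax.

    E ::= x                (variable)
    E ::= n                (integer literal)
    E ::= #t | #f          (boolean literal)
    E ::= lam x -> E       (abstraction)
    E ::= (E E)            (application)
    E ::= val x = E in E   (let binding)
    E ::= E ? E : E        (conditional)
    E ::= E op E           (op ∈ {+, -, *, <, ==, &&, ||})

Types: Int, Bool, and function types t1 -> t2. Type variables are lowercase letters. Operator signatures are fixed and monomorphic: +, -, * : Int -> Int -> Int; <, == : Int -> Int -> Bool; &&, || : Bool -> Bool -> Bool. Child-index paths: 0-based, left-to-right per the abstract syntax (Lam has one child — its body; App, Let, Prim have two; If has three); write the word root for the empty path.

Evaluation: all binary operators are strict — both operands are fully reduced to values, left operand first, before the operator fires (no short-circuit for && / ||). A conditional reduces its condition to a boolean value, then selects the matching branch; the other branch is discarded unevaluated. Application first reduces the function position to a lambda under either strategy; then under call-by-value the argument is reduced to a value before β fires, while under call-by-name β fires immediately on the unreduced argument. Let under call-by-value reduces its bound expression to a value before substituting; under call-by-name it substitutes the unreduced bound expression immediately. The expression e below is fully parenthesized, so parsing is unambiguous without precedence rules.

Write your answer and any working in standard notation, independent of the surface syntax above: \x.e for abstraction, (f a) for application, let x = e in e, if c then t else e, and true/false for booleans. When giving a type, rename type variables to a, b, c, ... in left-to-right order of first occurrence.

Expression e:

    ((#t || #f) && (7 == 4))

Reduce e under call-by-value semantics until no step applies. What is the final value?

Answer: false

Trace:
step 0: ((true || false) && (7 == 4))
step 1: [delta@0] (true && (7 == 4))
step 2: [delta@1] (true && false)
step 3: [delta@root] false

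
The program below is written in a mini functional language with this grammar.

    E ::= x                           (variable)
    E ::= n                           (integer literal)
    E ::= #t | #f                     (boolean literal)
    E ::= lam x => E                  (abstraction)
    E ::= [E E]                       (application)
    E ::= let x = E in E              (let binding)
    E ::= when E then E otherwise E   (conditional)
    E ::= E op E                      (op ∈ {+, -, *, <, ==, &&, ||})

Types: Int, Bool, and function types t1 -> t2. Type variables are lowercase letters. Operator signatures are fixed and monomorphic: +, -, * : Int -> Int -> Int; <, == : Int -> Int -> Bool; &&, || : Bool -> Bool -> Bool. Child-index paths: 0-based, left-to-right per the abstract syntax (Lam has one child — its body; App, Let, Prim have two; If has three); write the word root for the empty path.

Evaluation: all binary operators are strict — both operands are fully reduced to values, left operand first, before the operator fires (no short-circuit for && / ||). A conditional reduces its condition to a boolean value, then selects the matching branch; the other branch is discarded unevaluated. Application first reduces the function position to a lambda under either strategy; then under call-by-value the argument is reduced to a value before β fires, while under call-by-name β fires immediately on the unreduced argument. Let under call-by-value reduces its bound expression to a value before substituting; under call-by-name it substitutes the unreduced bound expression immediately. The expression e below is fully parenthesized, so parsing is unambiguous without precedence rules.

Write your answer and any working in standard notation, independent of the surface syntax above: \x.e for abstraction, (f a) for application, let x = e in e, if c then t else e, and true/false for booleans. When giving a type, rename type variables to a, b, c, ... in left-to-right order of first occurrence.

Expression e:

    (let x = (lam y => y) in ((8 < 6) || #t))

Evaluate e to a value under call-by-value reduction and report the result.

Working:
step 0: (let x = (\y.y) in ((8 < 6) || true))
step 1: [let@root] ((8 < 6) || true)
step 2: [delta@0] (false || true)
step 3: [delta@root] true

Answer: true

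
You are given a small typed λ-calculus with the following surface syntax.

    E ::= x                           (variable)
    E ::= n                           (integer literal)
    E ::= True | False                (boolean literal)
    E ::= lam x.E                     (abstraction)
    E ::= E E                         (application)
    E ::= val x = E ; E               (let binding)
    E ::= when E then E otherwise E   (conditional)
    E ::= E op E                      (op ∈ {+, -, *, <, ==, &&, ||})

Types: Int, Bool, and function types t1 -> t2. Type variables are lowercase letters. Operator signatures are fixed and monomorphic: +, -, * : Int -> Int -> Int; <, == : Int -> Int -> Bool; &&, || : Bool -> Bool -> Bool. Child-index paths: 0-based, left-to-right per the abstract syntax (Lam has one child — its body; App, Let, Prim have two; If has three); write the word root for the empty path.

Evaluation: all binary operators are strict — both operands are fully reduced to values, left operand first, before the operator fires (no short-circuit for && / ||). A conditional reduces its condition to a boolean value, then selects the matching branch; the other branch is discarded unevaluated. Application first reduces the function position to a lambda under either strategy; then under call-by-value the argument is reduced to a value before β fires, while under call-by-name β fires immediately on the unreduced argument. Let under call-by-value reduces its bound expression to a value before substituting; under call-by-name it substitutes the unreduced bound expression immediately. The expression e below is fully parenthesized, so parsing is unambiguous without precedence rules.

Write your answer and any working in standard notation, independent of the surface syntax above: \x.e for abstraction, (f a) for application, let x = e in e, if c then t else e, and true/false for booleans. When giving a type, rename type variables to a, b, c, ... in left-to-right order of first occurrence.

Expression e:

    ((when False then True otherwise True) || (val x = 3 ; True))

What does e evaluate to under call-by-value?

Answer: true

Trace:
step 0: ((if false then true else true) || (let x = 3 in true))
step 1: [if@0] (true || (let x = 3 in true))
step 2: [let@1] (true || true)
step 3: [delta@root] true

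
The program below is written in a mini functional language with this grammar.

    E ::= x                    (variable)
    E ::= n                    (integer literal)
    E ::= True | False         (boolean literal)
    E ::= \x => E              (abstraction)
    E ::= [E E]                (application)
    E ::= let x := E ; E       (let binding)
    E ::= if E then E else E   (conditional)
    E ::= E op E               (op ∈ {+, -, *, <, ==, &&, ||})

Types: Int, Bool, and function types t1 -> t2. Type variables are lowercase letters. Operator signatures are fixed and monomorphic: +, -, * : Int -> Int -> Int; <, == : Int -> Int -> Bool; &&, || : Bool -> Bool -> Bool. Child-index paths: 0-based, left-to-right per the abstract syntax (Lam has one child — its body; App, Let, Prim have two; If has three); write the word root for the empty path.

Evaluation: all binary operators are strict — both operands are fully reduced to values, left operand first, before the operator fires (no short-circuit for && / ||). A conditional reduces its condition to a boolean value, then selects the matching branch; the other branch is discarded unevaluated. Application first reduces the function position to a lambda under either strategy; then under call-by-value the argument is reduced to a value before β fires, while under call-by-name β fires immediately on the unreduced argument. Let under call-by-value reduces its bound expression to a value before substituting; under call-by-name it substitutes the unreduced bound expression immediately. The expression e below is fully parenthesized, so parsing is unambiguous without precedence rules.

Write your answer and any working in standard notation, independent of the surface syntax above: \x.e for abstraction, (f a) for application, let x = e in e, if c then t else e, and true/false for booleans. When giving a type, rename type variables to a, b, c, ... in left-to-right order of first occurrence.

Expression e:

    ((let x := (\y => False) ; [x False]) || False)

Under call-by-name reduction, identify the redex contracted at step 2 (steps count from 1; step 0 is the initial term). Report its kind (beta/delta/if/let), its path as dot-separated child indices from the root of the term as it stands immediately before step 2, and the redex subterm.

Trace:
step 0: ((let x = (\y.false) in (x false)) || false)
step 1: [let@0] (((\y.false) false) || false)
step 2: [beta@0] (false || false)

Answer: beta at 0 : ((\y.false) false)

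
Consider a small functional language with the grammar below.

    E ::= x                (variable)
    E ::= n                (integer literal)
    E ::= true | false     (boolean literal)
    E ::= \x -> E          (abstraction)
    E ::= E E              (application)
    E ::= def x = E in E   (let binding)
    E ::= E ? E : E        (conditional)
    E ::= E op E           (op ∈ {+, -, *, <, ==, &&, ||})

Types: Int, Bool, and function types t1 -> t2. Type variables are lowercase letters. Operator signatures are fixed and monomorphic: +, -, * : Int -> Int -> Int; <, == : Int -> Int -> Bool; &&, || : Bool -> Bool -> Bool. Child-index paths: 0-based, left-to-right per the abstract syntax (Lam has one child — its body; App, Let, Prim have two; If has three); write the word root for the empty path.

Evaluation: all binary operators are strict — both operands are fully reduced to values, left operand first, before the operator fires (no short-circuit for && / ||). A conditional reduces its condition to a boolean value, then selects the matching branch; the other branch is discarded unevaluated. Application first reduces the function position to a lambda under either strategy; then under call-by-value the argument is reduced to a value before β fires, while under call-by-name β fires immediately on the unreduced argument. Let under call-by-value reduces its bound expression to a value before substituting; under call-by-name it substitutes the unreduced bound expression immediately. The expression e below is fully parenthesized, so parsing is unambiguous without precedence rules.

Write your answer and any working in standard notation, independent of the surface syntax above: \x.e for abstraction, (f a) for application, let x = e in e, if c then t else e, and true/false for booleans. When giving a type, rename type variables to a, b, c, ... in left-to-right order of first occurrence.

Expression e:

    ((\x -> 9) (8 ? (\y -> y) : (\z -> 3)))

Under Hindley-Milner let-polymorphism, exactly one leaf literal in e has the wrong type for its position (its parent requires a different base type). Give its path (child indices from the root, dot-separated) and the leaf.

Trace:
\x._ : a -> Int
  unify Int ~ Bool
  FAIL: mismatch Int ~ Bool

Answer: 1.0 : 8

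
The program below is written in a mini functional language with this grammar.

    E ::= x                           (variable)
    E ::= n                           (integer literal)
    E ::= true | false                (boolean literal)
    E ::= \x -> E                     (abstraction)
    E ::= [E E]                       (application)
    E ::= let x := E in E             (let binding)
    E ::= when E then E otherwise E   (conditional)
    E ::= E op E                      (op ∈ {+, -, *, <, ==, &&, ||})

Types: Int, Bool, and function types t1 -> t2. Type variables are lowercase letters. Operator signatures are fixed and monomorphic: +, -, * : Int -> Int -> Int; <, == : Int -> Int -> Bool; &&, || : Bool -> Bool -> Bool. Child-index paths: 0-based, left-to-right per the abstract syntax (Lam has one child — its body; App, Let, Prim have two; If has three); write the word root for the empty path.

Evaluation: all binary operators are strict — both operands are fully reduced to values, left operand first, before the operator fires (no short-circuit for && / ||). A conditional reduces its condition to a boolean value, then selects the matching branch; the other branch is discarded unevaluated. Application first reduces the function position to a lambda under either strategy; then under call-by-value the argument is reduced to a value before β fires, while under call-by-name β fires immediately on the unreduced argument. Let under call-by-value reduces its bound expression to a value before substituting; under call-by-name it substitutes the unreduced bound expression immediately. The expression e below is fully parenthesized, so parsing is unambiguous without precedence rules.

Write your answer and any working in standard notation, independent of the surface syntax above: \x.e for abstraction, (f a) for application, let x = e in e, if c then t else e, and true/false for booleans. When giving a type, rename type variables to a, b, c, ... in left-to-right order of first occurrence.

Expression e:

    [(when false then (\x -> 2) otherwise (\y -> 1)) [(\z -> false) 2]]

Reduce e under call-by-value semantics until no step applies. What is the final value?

Answer: 1

Trace:
step 0: ((if false then (\x.2) else (\y.1)) ((\z.false) 2))
step 1: [if@0] ((\y.1) ((\z.false) 2))
step 2: [beta@1] ((\y.1) false)
step 3: [beta@root] 1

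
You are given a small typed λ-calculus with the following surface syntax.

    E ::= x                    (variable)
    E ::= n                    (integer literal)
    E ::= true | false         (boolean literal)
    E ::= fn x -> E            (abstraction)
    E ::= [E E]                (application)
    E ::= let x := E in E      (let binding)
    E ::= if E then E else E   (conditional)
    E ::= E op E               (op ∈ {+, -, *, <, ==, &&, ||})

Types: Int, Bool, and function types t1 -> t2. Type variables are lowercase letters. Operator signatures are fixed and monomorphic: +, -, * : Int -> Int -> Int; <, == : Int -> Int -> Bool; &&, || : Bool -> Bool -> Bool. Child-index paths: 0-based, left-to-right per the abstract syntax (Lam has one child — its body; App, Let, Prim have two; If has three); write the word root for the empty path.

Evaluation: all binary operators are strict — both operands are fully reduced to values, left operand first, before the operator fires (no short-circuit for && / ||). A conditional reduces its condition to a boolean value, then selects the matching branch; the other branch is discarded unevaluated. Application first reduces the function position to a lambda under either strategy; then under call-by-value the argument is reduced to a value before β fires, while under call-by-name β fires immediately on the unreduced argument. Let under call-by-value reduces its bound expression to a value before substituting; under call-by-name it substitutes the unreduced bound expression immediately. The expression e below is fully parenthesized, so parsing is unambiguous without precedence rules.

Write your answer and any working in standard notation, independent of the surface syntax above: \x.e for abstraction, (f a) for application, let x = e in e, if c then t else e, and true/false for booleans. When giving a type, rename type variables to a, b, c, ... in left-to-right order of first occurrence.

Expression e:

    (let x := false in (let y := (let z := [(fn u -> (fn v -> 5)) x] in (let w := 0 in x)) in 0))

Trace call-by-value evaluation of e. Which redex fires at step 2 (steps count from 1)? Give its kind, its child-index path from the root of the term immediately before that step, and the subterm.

Answer: beta at 0.0 : ((\u.(\v.5)) false)

Derivation:
step 0: (let x = false in (let y = (let z = ((\u.(\v.5)) x) in (let w = 0 in x)) in 0))
step 1: [let@root] (let y = (let z = ((\u.(\v.5)) false) in (let w = 0 in false)) in 0)
step 2: [beta@0.0] (let y = (let z = (\v.5) in (let w = 0 in false)) in 0)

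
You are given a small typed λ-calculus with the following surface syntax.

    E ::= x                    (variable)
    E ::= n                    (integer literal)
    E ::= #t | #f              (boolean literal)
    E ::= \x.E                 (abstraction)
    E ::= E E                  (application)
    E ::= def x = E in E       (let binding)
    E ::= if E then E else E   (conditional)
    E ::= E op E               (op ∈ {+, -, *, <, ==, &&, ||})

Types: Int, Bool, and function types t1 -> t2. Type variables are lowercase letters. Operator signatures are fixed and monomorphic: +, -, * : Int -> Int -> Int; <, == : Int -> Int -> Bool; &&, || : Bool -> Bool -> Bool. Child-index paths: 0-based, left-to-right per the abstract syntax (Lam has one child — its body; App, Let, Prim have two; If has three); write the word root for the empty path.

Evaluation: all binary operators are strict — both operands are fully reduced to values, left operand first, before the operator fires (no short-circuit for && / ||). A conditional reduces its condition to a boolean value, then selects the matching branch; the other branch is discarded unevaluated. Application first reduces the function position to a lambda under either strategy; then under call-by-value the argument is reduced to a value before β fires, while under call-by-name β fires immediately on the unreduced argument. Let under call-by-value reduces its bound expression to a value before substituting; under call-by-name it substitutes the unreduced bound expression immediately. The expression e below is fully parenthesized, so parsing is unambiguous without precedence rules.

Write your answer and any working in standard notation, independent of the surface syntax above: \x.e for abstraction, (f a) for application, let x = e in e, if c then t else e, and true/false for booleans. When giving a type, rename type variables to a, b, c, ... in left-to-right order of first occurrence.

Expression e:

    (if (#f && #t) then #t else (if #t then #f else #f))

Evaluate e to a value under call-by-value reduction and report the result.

Answer: false

Derivation:
step 0: (if (false && true) then true else (if true then false else false))
step 1: [delta@0] (if false then true else (if true then false else false))
step 2: [if@root] (if true then false else false)
step 3: [if@root] false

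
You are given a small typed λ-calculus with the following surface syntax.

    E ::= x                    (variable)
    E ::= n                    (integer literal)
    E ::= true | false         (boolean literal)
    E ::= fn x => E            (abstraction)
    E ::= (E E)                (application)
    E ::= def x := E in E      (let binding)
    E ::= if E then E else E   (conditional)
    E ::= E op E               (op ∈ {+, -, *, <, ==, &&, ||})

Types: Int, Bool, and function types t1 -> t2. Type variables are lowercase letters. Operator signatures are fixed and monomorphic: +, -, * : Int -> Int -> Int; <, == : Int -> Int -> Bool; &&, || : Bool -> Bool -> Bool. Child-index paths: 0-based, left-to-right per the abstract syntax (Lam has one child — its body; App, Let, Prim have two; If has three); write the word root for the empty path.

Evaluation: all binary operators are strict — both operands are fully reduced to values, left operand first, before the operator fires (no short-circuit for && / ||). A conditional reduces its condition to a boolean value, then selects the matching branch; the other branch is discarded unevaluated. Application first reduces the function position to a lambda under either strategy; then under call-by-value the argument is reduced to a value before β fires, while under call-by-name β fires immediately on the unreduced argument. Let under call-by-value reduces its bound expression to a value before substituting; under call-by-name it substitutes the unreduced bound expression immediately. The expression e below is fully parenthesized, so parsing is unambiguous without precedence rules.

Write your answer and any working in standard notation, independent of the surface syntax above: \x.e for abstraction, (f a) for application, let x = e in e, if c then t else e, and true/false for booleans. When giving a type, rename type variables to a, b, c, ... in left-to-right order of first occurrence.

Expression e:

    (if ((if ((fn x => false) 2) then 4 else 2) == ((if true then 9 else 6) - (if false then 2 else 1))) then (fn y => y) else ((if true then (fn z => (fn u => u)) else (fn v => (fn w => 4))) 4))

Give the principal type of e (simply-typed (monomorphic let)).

Derivation:
\x._ : a -> Bool
  unify a -> Bool ~ Int -> b
  unify a ~ Int
  unify Bool ~ b
_ _ : Bool
  unify Bool ~ Bool
  unify Int ~ Int
  unify Int ~ Int
  unify Bool ~ Bool
  unify Int ~ Int
  unify Int ~ Int
  unify Bool ~ Bool
  unify Int ~ Int
  unify Int ~ Int
  unify Int ~ Int
  unify Bool ~ Bool
y : c
\y._ : c -> c
  unify Bool ~ Bool
u : e
\u._ : e -> e
\z._ : d -> e -> e
\w._ : g -> Int
\v._ : f -> g -> Int
  unify d -> e -> e ~ f -> g -> Int
  unify d ~ f
  unify e -> e ~ g -> Int
  unify e ~ g
  unify g ~ Int
  unify f -> Int -> Int ~ Int -> h
  unify f ~ Int
  unify Int -> Int ~ h
_ _ : Int -> Int
  unify c -> c ~ Int -> Int
  unify c ~ Int
  unify Int ~ Int

Answer: Int -> Int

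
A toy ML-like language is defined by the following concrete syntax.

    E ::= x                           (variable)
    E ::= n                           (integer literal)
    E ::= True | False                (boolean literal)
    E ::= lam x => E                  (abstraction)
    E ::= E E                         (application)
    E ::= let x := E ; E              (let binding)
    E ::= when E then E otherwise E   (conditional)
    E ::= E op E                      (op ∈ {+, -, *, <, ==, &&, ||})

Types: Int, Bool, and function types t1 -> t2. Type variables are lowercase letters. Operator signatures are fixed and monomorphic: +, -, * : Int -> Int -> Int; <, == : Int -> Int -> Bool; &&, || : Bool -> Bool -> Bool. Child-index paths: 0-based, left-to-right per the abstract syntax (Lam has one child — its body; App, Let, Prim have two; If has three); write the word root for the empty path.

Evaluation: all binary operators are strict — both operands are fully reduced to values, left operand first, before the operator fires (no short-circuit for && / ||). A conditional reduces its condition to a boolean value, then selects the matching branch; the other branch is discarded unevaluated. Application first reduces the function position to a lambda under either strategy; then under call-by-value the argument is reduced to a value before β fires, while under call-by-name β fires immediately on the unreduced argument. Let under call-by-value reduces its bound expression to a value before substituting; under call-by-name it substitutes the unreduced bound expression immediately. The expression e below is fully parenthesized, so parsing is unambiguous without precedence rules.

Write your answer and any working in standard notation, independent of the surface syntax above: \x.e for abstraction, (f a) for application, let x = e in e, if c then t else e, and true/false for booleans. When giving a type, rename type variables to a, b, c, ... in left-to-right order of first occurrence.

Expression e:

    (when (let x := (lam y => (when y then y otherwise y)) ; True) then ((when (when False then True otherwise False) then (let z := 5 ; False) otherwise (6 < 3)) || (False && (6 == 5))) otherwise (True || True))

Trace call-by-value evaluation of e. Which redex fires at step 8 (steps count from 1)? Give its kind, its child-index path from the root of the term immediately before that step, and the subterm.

Working:
step 0: (if (let x = (\y.(if y then y else y)) in true) then ((if (if false then true else false) then (let z = 5 in false) else (6 < 3)) || (false && (6 == 5))) else (true || true))
step 1: [let@0] (if true then ((if (if false then true else false) then (let z = 5 in false) else (6 < 3)) || (false && (6 == 5))) else (true || true))
step 2: [if@root] ((if (if false then true else false) then (let z = 5 in false) else (6 < 3)) || (false && (6 == 5)))
step 3: [if@0.0] ((if false then (let z = 5 in false) else (6 < 3)) || (false && (6 == 5)))
step 4: [if@0] ((6 < 3) || (false && (6 == 5)))
step 5: [delta@0] (false || (false && (6 == 5)))
step 6: [delta@1.1] (false || (false && false))
step 7: [delta@1] (false || false)
step 8: [delta@root] false

Answer: delta at root : (false || false)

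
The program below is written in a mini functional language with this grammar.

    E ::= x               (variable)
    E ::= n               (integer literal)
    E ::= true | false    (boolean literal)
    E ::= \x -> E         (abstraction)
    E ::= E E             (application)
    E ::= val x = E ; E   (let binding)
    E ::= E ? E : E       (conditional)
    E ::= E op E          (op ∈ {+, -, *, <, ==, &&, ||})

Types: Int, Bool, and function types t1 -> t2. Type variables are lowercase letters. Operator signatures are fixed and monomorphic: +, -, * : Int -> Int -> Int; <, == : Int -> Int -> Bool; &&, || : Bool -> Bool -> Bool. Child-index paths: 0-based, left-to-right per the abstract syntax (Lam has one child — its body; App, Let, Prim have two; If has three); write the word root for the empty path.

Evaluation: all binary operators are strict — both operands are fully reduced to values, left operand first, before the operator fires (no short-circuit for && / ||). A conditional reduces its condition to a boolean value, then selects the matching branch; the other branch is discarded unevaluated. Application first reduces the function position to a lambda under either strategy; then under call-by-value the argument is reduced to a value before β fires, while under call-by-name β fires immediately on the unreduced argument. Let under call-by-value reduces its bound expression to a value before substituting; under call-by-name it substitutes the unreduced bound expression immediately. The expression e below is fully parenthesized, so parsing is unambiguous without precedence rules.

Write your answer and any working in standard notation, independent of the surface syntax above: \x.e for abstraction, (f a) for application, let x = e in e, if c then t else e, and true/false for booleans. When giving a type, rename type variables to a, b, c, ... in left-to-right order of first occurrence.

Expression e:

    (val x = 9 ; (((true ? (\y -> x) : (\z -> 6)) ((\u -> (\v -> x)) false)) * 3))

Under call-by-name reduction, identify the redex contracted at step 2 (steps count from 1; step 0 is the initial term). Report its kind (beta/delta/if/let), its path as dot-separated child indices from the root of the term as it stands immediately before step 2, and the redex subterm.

Answer: if at 0.0 : (if true then (\y.9) else (\z.6))

Working:
step 0: (let x = 9 in (((if true then (\y.x) else (\z.6)) ((\u.(\v.x)) false)) * 3))
step 1: [let@root] (((if true then (\y.9) else (\z.6)) ((\u.(\v.9)) false)) * 3)
step 2: [if@0.0] (((\y.9) ((\u.(\v.9)) false)) * 3)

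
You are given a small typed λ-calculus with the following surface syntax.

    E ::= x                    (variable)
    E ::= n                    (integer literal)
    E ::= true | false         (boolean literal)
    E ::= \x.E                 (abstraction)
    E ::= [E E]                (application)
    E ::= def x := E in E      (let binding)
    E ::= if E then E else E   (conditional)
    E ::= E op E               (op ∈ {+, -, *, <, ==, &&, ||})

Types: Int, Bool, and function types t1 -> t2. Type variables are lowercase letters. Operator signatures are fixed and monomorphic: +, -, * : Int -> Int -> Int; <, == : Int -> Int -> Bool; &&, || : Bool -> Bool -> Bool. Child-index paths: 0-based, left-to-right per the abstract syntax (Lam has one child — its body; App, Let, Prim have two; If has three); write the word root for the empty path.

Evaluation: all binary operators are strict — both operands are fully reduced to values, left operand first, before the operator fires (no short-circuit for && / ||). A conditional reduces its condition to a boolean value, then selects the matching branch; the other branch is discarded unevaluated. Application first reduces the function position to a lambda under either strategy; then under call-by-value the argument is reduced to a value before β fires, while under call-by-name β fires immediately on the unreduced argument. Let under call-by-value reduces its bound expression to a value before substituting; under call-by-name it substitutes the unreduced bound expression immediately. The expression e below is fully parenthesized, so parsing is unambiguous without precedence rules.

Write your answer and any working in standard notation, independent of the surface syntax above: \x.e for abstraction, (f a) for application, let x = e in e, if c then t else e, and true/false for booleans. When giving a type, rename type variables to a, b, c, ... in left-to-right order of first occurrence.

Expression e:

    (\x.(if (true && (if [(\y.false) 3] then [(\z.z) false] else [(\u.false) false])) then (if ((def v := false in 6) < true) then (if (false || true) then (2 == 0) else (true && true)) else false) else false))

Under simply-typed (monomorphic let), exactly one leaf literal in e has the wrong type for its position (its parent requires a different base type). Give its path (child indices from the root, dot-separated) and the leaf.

Answer: 0.1.0.1 : true

Working:
  unify Bool ~ Bool
\y._ : b -> Bool
  unify b -> Bool ~ Int -> c
  unify b ~ Int
  unify Bool ~ c
_ _ : Bool
  unify Bool ~ Bool
z : d
\z._ : d -> d
  unify d -> d ~ Bool -> e
  unify d ~ Bool
  unify Bool ~ e
_ _ : Bool
\u._ : f -> Bool
  unify f -> Bool ~ Bool -> g
  unify f ~ Bool
  unify Bool ~ g
_ _ : Bool
  unify Bool ~ Bool
  unify Bool ~ Bool
  unify Bool ~ Bool
let v : Bool
  unify Int ~ Int
  unify Bool ~ Int
  FAIL: mismatch Bool ~ Int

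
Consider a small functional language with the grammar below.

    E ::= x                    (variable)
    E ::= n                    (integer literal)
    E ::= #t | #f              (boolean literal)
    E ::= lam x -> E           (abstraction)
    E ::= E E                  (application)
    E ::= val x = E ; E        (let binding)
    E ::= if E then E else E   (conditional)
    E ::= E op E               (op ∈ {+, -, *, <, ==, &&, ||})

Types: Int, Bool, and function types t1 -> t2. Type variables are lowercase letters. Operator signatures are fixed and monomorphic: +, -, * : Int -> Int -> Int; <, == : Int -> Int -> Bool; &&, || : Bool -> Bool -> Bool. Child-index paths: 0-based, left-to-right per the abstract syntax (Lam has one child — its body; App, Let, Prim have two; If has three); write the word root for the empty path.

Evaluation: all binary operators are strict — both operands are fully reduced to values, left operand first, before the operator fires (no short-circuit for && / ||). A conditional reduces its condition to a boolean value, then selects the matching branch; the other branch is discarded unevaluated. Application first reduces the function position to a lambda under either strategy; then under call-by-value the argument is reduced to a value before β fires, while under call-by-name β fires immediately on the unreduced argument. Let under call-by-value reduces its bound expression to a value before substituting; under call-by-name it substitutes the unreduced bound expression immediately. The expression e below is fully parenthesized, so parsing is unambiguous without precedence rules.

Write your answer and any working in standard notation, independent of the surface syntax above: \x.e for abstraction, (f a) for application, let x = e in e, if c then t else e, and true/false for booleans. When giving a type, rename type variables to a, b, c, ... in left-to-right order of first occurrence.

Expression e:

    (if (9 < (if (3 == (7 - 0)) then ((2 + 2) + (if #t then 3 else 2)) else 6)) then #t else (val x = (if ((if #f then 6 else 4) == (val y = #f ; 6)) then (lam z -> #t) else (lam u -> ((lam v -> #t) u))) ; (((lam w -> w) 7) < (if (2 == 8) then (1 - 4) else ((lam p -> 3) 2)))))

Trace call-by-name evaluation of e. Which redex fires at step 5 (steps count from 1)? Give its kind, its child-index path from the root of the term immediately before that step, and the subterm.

Answer: if at root : (if false then true else (let x = (if ((if false then 6 else 4) == (let y = false in 6)) then (\z.true) else (\u.((\v.true) u))) in (((\w.w) 7) < (if (2 == 8) then (1 - 4) else ((\p.3) 2)))))

Derivation:
step 0: (if (9 < (if (3 == (7 - 0)) then ((2 + 2) + (if true then 3 else 2)) else 6)) then true else (let x = (if ((if false then 6 else 4) == (let y = false in 6)) then (\z.true) else (\u.((\v.true) u))) in (((\w.w) 7) < (if (2 == 8) then (1 - 4) else ((\p.3) 2)))))
step 1: [delta@0.1.0.1] (if (9 < (if (3 == 7) then ((2 + 2) + (if true then 3 else 2)) else 6)) then true else (let x = (if ((if false then 6 else 4) == (let y = false in 6)) then (\z.true) else (\u.((\v.true) u))) in (((\w.w) 7) < (if (2 == 8) then (1 - 4) else ((\p.3) 2)))))
step 2: [delta@0.1.0] (if (9 < (if false then ((2 + 2) + (if true then 3 else 2)) else 6)) then true else (let x = (if ((if false then 6 else 4) == (let y = false in 6)) then (\z.true) else (\u.((\v.true) u))) in (((\w.w) 7) < (if (2 == 8) then (1 - 4) else ((\p.3) 2)))))
step 3: [if@0.1] (if (9 < 6) then true else (let x = (if ((if false then 6 else 4) == (let y = false in 6)) then (\z.true) else (\u.((\v.true) u))) in (((\w.w) 7) < (if (2 == 8) then (1 - 4) else ((\p.3) 2)))))
step 4: [delta@0] (if false then true else (let x = (if ((if false then 6 else 4) == (let y = false in 6)) then (\z.true) else (\u.((\v.true) u))) in (((\w.w) 7) < (if (2 == 8) then (1 - 4) else ((\p.3) 2)))))
step 5: [if@root] (let x = (if ((if false then 6 else 4) == (let y = false in 6)) then (\z.true) else (\u.((\v.true) u))) in (((\w.w) 7) < (if (2 == 8) then (1 - 4) else ((\p.3) 2))))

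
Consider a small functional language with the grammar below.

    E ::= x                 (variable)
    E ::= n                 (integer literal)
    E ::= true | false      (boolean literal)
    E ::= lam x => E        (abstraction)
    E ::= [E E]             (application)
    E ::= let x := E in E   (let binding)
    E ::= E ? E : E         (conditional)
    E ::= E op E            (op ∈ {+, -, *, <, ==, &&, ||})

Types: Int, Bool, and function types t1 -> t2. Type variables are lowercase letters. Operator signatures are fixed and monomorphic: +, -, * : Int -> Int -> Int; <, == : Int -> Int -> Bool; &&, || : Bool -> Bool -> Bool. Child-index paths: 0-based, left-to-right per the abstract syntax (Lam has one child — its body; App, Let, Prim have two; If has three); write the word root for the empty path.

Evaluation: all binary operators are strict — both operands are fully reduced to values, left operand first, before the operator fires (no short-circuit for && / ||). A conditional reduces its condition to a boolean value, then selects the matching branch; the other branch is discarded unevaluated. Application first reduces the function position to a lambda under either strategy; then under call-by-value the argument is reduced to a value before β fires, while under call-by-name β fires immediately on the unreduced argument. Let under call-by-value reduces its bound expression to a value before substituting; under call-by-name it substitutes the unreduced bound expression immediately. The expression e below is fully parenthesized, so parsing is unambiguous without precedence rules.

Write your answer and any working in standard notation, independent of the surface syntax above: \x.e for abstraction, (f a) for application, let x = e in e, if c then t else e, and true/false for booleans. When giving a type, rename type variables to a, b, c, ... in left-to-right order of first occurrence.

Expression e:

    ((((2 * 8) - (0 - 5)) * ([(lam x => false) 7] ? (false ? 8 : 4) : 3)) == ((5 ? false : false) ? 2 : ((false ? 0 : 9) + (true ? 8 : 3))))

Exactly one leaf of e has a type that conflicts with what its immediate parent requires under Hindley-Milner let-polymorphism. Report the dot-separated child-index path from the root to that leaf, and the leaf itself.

Answer: 1.0.0 : 5

Trace:
  unify Int ~ Int
  unify Int ~ Int
  unify Int ~ Int
  unify Int ~ Int
  unify Int ~ Int
  unify Int ~ Int
  unify Int ~ Int
\x._ : a -> Bool
  unify a -> Bool ~ Int -> b
  unify a ~ Int
  unify Bool ~ b
_ _ : Bool
  unify Bool ~ Bool
  unify Bool ~ Bool
  unify Int ~ Int
  unify Int ~ Int
  unify Int ~ Int
  unify Int ~ Int
  unify Int ~ Bool
  FAIL: mismatch Int ~ Bool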